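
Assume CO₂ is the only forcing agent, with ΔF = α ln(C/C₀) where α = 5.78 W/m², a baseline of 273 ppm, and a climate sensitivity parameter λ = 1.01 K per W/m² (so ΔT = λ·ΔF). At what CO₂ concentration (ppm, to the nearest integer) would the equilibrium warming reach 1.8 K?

Required forcing: ΔF = ΔT/λ = 1.8/1.01 = 1.7822 W/m².
Then ln(C/273) = ΔF/5.78 = 1.7822/5.78 = 0.30834.
So C = 273 × e^0.30834 = 273 × 1.36116 = 371.60 ppm.

C ≈ 372 ppm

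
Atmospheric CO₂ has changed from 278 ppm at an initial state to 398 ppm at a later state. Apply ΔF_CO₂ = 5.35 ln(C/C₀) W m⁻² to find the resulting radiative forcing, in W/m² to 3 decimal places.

CO₂ absorption bands are partially saturated, so forcing scales with the logarithm of the concentration ratio.
CO₂: 5.35 × ln(398/278) = 5.35 × ln(1.43165) = 5.35 × 0.35883 = 1.9197 W/m².

ΔF = 1.920 W/m²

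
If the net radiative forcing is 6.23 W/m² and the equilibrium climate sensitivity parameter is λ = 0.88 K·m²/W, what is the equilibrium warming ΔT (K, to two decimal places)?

ΔT = λ ΔF = 0.88 × 6.23 = 5.4824 K.

ΔT = 5.48 K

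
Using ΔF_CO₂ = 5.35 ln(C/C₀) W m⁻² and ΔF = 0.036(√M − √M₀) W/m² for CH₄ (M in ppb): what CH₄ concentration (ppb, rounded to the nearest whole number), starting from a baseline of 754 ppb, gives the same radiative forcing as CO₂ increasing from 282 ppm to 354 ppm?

CO₂ forcing: 5.35 × ln(354/282) = 5.35 × 0.227390 = 1.21654 W/m².
Set 0.036(√M − √754) = 1.21654: √M = 1.21654/0.036 + √754 = 33.7928 + 27.4591 = 61.2519.
M = (61.2519)² = 3751.80 ppb.

M ≈ 3752 ppb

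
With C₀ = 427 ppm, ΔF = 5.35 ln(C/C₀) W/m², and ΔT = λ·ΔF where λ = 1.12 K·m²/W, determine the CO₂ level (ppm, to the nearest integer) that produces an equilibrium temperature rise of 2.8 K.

Required forcing: ΔF = ΔT/λ = 2.8/1.12 = 2.5000 W/m².
Then ln(C/427) = ΔF/5.35 = 2.5000/5.35 = 0.46729.
So C = 427 × e^0.46729 = 427 × 1.59566 = 681.35 ppm.

C ≈ 681 ppm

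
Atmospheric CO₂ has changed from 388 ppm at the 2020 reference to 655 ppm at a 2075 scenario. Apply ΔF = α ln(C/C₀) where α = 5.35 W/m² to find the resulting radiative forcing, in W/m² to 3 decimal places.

CO₂: 5.35 × ln(655/388) = 5.35 × ln(1.68814) = 5.35 × 0.52363 = 2.8014 W/m².

ΔF = 2.801 W/m²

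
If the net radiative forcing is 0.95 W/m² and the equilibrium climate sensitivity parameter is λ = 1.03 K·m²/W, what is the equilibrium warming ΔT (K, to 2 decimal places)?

ΔT = λ ΔF = 1.03 × 0.95 = 0.9785 K.

ΔT = 0.98 K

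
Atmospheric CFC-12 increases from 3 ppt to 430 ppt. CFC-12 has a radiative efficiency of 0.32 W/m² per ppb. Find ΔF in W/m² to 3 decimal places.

CFC-12: Δ = 430 − 3 = 427 ppt = 0.427 ppb; ΔF = 0.32 × 0.427 = 0.1366 W/m².

ΔF = 0.137 W/m²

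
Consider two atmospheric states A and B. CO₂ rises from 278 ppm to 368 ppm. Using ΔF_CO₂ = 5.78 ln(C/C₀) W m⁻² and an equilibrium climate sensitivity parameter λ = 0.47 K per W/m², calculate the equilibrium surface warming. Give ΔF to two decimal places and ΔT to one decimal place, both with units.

CO₂: 5.78 × ln(368/278) = 5.78 × ln(1.32374) = 5.78 × 0.28046 = 1.6211 W/m².
ΔT = λ ΔF = 0.47 × 1.62 = 0.7614 K.

ΔF = 1.62 W/m²; ΔT = 0.8 K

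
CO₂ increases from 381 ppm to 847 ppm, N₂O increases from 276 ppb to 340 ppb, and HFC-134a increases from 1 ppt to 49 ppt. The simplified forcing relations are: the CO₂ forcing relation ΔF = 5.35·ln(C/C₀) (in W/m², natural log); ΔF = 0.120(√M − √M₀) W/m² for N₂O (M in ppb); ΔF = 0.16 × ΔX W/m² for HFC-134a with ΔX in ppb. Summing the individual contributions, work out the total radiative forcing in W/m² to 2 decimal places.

CO₂: 5.35 × ln(847/381) = 5.35 × ln(2.22310) = 5.35 × 0.79890 = 4.2741 W/m².
N₂O: 0.120 × (√340 − √276) = 0.120 × (18.4391 − 16.6132) = 0.120 × 1.8259 = 0.2191 W/m².
HFC-134a: Δ = 49 − 1 = 48 ppt = 0.048 ppb; ΔF = 0.16 × 0.048 = 0.0077 W/m².
Total ΔF = 4.2741 + 0.2191 + 0.0077 = 4.5009 W/m².

ΔF = 4.50 W/m²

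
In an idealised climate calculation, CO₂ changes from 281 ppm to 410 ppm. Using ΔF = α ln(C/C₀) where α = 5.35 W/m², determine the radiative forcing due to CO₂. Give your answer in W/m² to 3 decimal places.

ΔF = 2.021 W/m²

CO₂ absorption bands are partially saturated, so forcing scales with the logarithm of the concentration ratio.
CO₂: 5.35 × ln(410/281) = 5.35 × ln(1.45907) = 5.35 × 0.37780 = 2.0212 W/m².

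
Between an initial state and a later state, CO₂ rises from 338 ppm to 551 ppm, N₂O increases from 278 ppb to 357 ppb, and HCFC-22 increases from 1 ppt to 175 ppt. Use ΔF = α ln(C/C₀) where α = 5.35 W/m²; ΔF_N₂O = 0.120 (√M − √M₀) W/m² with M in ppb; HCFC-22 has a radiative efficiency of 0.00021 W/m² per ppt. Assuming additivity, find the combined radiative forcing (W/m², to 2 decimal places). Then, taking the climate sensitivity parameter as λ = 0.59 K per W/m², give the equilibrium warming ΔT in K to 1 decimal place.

ΔF = 2.92 W/m²; ΔT = 1.7 K

CO₂: 5.35 × ln(551/338) = 5.35 × ln(1.63018) = 5.35 × 0.48869 = 2.6145 W/m².
N₂O: 0.120 × (√357 − √278) = 0.120 × (18.8944 − 16.6733) = 0.120 × 2.2211 = 0.2665 W/m².
HCFC-22: ΔF = 0.00021 × (175 − 1) = 0.00021 × 174 = 0.0365 W/m².
Total ΔF = 2.6145 + 0.2665 + 0.0365 = 2.9175 W/m².
ΔT = λ ΔF = 0.59 × 2.92 = 1.7228 K.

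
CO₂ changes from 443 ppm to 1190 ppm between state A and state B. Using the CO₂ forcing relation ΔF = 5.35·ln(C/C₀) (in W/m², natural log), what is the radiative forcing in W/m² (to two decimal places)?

CO₂ absorption bands are partially saturated, so forcing scales with the logarithm of the concentration ratio.
CO₂: 5.35 × ln(1190/443) = 5.35 × ln(2.68623) = 5.35 × 0.98814 = 5.2865 W/m².

ΔF = 5.29 W/m²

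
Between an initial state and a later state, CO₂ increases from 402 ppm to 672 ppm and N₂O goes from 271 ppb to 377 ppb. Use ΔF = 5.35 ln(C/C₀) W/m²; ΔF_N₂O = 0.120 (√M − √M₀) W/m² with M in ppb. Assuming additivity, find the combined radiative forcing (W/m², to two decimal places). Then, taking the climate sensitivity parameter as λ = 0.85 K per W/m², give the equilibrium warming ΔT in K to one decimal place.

CO₂: 5.35 × ln(672/402) = 5.35 × ln(1.67164) = 5.35 × 0.51381 = 2.7489 W/m².
N₂O: 0.120 × (√377 − √271) = 0.120 × (19.4165 − 16.4621) = 0.120 × 2.9544 = 0.3545 W/m².
Total ΔF = 2.7489 + 0.3545 = 3.1034 W/m².
ΔT = λ ΔF = 0.85 × 3.10 = 2.6350 K.

ΔF = 3.10 W/m²; ΔT = 2.6 K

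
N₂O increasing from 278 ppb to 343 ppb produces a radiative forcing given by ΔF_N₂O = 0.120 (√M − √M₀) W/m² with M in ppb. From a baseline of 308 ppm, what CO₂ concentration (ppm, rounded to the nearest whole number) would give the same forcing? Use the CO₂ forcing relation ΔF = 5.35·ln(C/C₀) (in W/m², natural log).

C ≈ 321 ppm

N₂O forcing: 0.120 × (√343 − √278) = 0.120 × (18.5203 − 16.6733) = 0.120 × 1.8470 = 0.22164 W/m².
Set 5.35 ln(C/308) = 0.22164: ln(C/308) = 0.22164/5.35 = 0.04143, so C = 308 × e^0.04143 = 308 × 1.04230 = 321.03 ppm.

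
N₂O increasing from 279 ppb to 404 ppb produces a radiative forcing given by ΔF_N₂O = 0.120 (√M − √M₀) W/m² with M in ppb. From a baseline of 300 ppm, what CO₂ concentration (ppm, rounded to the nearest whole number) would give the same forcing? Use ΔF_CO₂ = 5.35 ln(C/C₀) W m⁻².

N₂O forcing: 0.120 × (√404 − √279) = 0.120 × (20.0998 − 16.7033) = 0.120 × 3.3965 = 0.40758 W/m².
Set 5.35 ln(C/300) = 0.40758: ln(C/300) = 0.40758/5.35 = 0.07618, so C = 300 × e^0.07618 = 300 × 1.07916 = 323.75 ppm.

C ≈ 324 ppm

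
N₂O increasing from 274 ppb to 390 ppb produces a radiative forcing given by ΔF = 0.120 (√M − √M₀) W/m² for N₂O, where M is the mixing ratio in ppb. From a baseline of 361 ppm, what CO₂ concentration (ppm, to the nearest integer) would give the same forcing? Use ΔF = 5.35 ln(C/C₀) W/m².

N₂O forcing: 0.120 × (√390 − √274) = 0.120 × (19.7484 − 16.5529) = 0.120 × 3.1955 = 0.38346 W/m².
Set 5.35 ln(C/361) = 0.38346: ln(C/361) = 0.38346/5.35 = 0.07167, so C = 361 × e^0.07167 = 361 × 1.07430 = 387.82 ppm.

C ≈ 388 ppm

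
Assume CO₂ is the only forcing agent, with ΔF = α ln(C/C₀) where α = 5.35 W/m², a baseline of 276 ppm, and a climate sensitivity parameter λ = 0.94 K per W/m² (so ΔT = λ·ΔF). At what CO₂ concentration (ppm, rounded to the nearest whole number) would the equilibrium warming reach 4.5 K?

Required forcing: ΔF = ΔT/λ = 4.5/0.94 = 4.7872 W/m².
Then ln(C/276) = ΔF/5.35 = 4.7872/5.35 = 0.89480.
So C = 276 × e^0.89480 = 276 × 2.44685 = 675.33 ppm.

C ≈ 675 ppm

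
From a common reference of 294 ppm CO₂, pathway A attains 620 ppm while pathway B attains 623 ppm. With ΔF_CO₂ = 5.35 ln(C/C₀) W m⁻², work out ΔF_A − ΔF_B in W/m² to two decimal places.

ΔF_A − ΔF_B = -0.03 W/m²

ΔF_A = 5.35 ln(620/294) = 5.35 × 0.74614 = 3.9918 W/m².
ΔF_B = 5.35 ln(623/294) = 5.35 × 0.75097 = 4.0177 W/m².
Difference: 3.9918 − 4.0177 = -0.0259 W/m².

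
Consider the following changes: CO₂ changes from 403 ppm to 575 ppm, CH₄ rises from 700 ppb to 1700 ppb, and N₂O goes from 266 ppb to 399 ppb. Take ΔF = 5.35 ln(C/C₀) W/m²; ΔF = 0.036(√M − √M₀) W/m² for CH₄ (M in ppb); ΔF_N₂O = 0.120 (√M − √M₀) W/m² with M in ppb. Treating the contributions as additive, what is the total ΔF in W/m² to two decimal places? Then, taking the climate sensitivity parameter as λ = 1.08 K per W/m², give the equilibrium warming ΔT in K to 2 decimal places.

ΔF = 2.87 W/m²; ΔT = 3.10 K

CO₂: 5.35 × ln(575/403) = 5.35 × ln(1.42680) = 5.35 × 0.35543 = 1.9016 W/m².
CH₄: 0.036 × (√1700 − √700) = 0.036 × (41.2311 − 26.4575) = 0.036 × 14.7736 = 0.5318 W/m².
N₂O: 0.120 × (√399 − √266) = 0.120 × (19.9750 − 16.3095) = 0.120 × 3.6655 = 0.4399 W/m².
Total ΔF = 1.9016 + 0.5318 + 0.4399 = 2.8733 W/m².
ΔT = λ ΔF = 1.08 × 2.87 = 3.0996 K.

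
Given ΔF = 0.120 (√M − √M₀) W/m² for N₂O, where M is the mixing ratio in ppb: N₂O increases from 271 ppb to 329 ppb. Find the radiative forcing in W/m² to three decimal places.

ΔF = 0.201 W/m²

N₂O: 0.120 × (√329 − √271) = 0.120 × (18.1384 − 16.4621) = 0.120 × 1.6763 = 0.2012 W/m².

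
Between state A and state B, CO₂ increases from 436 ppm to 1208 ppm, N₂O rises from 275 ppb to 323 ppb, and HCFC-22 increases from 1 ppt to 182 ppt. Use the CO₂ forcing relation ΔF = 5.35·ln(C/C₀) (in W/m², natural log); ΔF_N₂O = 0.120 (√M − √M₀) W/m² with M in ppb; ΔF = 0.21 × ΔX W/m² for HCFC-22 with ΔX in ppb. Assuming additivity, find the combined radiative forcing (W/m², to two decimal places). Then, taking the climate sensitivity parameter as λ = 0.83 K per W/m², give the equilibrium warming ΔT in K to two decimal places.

ΔF = 5.66 W/m²; ΔT = 4.70 K

CO₂: 5.35 × ln(1208/436) = 5.35 × ln(2.77064) = 5.35 × 1.01908 = 5.4521 W/m².
N₂O: 0.120 × (√323 − √275) = 0.120 × (17.9722 − 16.5831) = 0.120 × 1.3891 = 0.1667 W/m².
HCFC-22: Δ = 182 − 1 = 181 ppt = 0.181 ppb; ΔF = 0.21 × 0.181 = 0.0380 W/m².
Total ΔF = 5.4521 + 0.1667 + 0.0380 = 5.6568 W/m².
ΔT = λ ΔF = 0.83 × 5.66 = 4.6978 K.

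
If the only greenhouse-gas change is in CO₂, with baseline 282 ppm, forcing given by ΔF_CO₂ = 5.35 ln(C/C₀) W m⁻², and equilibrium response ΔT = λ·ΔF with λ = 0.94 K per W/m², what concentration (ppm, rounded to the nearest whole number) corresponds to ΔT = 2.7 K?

Required forcing: ΔF = ΔT/λ = 2.7/0.94 = 2.8723 W/m².
Then ln(C/282) = ΔF/5.35 = 2.8723/5.35 = 0.53688.
So C = 282 × e^0.53688 = 282 × 1.71066 = 482.41 ppm.

C ≈ 482 ppm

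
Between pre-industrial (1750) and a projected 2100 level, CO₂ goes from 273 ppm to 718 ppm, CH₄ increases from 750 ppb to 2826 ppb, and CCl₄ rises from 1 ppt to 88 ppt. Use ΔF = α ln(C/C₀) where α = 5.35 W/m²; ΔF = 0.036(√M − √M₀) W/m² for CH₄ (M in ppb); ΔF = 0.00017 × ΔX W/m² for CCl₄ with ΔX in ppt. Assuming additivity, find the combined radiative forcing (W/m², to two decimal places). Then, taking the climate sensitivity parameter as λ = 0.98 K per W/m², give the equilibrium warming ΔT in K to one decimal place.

CO₂: 5.35 × ln(718/273) = 5.35 × ln(2.63004) = 5.35 × 0.96700 = 5.1735 W/m².
CH₄: 0.036 × (√2826 − √750) = 0.036 × (53.1601 − 27.3861) = 0.036 × 25.7740 = 0.9279 W/m².
CCl₄: ΔF = 0.00017 × (88 − 1) = 0.00017 × 87 = 0.0148 W/m².
Total ΔF = 5.1735 + 0.9279 + 0.0148 = 6.1162 W/m².
ΔT = λ ΔF = 0.98 × 6.12 = 5.9976 K.

ΔF = 6.12 W/m²; ΔT = 6.0 K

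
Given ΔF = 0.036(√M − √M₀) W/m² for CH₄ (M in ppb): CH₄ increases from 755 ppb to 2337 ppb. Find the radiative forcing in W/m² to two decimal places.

ΔF = 0.75 W/m²

CH₄: 0.036 × (√2337 − √755) = 0.036 × (48.3425 − 27.4773) = 0.036 × 20.8652 = 0.7511 W/m².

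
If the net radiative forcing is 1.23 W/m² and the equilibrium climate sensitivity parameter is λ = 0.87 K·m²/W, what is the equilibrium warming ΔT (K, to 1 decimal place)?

ΔT = λ ΔF = 0.87 × 1.23 = 1.0701 K.

ΔT = 1.1 K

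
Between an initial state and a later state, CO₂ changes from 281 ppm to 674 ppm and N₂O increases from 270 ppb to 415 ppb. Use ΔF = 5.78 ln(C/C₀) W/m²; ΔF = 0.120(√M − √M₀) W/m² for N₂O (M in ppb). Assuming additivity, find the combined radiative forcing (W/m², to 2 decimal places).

CO₂: 5.78 × ln(674/281) = 5.78 × ln(2.39858) = 5.78 × 0.87488 = 5.0568 W/m².
N₂O: 0.120 × (√415 − √270) = 0.120 × (20.3715 − 16.4317) = 0.120 × 3.9398 = 0.4728 W/m².
Total ΔF = 5.0568 + 0.4728 = 5.5296 W/m².

ΔF = 5.53 W/m²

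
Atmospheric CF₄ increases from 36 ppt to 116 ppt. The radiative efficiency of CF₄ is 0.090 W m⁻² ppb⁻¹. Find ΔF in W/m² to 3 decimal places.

ΔF = 0.007 W/m²

CF₄: Δ = 116 − 36 = 80 ppt = 0.080 ppb; ΔF = 0.090 × 0.080 = 0.0072 W/m².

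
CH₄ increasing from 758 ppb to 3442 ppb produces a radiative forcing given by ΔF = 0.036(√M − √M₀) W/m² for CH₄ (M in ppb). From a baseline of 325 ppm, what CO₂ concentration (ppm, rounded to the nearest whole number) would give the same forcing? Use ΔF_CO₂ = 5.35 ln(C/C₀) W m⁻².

CH₄ forcing: 0.036 × (√3442 − √758) = 0.036 × (58.6686 − 27.5318) = 0.036 × 31.1368 = 1.12092 W/m².
Set 5.35 ln(C/325) = 1.12092: ln(C/325) = 1.12092/5.35 = 0.20952, so C = 325 × e^0.20952 = 325 × 1.23309 = 400.75 ppm.

C ≈ 401 ppm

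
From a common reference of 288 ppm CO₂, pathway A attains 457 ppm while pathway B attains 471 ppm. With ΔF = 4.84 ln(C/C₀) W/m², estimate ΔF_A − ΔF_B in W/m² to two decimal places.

ΔF_A − ΔF_B = -0.15 W/m²

ΔF_A = 4.84 ln(457/288) = 4.84 × 0.46172 = 2.2347 W/m².
ΔF_B = 4.84 ln(471/288) = 4.84 × 0.49190 = 2.3808 W/m².
Difference: 2.2347 − 2.3808 = -0.1461 W/m².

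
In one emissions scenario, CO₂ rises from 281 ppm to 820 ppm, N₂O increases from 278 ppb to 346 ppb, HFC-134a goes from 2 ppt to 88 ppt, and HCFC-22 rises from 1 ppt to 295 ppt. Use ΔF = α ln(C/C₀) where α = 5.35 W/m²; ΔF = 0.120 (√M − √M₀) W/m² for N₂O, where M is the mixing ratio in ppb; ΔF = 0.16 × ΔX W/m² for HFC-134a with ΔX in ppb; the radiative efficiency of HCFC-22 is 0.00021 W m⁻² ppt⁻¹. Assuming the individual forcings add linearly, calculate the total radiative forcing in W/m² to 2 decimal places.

ΔF = 6.04 W/m²

CO₂: 5.35 × ln(820/281) = 5.35 × ln(2.91815) = 5.35 × 1.07095 = 5.7296 W/m².
N₂O: 0.120 × (√346 − √278) = 0.120 × (18.6011 − 16.6733) = 0.120 × 1.9278 = 0.2313 W/m².
HFC-134a: Δ = 88 − 2 = 86 ppt = 0.086 ppb; ΔF = 0.16 × 0.086 = 0.0138 W/m².
HCFC-22: ΔF = 0.00021 × (295 − 1) = 0.00021 × 294 = 0.0617 W/m².
Total ΔF = 5.7296 + 0.2313 + 0.0138 + 0.0617 = 6.0364 W/m².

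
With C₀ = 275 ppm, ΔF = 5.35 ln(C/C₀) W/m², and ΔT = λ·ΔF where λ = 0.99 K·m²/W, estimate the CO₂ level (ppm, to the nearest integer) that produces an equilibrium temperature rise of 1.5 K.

Required forcing: ΔF = ΔT/λ = 1.5/0.99 = 1.5152 W/m².
Then ln(C/275) = ΔF/5.35 = 1.5152/5.35 = 0.28321.
So C = 275 × e^0.28321 = 275 × 1.32738 = 365.03 ppm.

C ≈ 365 ppm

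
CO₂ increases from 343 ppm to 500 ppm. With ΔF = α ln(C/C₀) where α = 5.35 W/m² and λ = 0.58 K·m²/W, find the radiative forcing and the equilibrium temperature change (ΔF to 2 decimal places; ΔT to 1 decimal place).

CO₂: 5.35 × ln(500/343) = 5.35 × ln(1.45773) = 5.35 × 0.37688 = 2.0163 W/m².
ΔT = λ ΔF = 0.58 × 2.02 = 1.1716 K.

ΔF = 2.02 W/m²; ΔT = 1.2 K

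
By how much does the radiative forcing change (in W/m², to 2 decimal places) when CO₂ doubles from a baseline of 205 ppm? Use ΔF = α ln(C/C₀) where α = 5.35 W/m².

ΔF = 3.71 W/m²

Because the forcing depends only on the ratio C/C₀, the initial concentration does not enter.
ΔF = 5.35 × ln(2) = 5.35 × 0.69315 = 3.7084 W/m².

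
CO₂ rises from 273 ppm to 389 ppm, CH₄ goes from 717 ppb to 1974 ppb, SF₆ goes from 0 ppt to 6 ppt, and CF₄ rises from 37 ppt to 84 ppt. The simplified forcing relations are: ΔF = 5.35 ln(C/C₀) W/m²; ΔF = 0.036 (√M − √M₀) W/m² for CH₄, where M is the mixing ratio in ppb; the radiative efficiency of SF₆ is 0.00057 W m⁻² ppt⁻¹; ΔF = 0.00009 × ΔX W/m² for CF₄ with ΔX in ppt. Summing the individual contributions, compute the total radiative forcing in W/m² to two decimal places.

ΔF = 2.54 W/m²

CO₂: 5.35 × ln(389/273) = 5.35 × ln(1.42491) = 5.35 × 0.35411 = 1.8945 W/m².
CH₄: 0.036 × (√1974 − √717) = 0.036 × (44.4297 − 26.7769) = 0.036 × 17.6528 = 0.6355 W/m².
SF₆: ΔF = 0.00057 × (6 − 0) = 0.00057 × 6 = 0.0034 W/m².
CF₄: ΔF = 0.00009 × (84 − 37) = 0.00009 × 47 = 0.0042 W/m².
Total ΔF = 1.8945 + 0.6355 + 0.0034 + 0.0042 = 2.5376 W/m².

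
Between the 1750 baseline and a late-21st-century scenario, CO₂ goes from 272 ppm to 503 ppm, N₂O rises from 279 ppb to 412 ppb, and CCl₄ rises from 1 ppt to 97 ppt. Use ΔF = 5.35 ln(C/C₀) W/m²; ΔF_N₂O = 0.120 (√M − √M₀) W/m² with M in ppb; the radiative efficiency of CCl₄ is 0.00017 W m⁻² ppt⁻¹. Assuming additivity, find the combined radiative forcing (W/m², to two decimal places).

ΔF = 3.74 W/m²

CO₂: 5.35 × ln(503/272) = 5.35 × ln(1.84926) = 5.35 × 0.61479 = 3.2891 W/m².
N₂O: 0.120 × (√412 − √279) = 0.120 × (20.2978 − 16.7033) = 0.120 × 3.5945 = 0.4313 W/m².
CCl₄: ΔF = 0.00017 × (97 − 1) = 0.00017 × 96 = 0.0163 W/m².
Total ΔF = 3.2891 + 0.4313 + 0.0163 = 3.7367 W/m².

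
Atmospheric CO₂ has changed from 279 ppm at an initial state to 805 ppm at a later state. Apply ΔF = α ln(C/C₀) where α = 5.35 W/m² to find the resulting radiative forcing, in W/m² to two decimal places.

CO₂: 5.35 × ln(805/279) = 5.35 × ln(2.88530) = 5.35 × 1.05963 = 5.6690 W/m².

ΔF = 5.67 W/m²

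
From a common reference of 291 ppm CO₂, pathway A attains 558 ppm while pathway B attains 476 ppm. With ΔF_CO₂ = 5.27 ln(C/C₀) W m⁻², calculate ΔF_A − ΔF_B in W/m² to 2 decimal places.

ΔF_A = 5.27 ln(558/291) = 5.27 × 0.65104 = 3.4310 W/m².
ΔF_B = 5.27 ln(476/291) = 5.27 × 0.49209 = 2.5933 W/m².
Difference: 3.4310 − 2.5933 = 0.8377 W/m².

ΔF_A − ΔF_B = 0.84 W/m²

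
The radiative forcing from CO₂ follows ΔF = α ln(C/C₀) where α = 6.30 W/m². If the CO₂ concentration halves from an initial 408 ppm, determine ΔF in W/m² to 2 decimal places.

Because the forcing depends only on the ratio C/C₀, the initial concentration does not enter.
ΔF = 6.30 × ln(0.5) = 6.30 × -0.69315 = -4.3668 W/m².

ΔF = -4.37 W/m²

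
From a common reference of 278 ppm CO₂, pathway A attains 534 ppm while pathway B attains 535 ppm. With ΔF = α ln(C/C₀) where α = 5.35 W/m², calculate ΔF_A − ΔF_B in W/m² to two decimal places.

ΔF_A − ΔF_B = -0.01 W/m²

ΔF_A = 5.35 ln(534/278) = 5.35 × 0.65277 = 3.4923 W/m².
ΔF_B = 5.35 ln(535/278) = 5.35 × 0.65465 = 3.5024 W/m².
Difference: 3.4923 − 3.5024 = -0.0101 W/m².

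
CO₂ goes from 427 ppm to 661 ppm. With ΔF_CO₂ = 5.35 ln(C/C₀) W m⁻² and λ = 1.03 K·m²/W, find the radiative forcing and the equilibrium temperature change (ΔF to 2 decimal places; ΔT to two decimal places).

CO₂: 5.35 × ln(661/427) = 5.35 × ln(1.54801) = 5.35 × 0.43697 = 2.3378 W/m².
ΔT = λ ΔF = 1.03 × 2.34 = 2.4102 K.

ΔF = 2.34 W/m²; ΔT = 2.41 K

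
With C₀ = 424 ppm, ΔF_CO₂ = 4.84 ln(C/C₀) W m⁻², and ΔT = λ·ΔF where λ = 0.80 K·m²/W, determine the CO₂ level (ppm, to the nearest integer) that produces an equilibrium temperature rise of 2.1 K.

Required forcing: ΔF = ΔT/λ = 2.1/0.80 = 2.6250 W/m².
Then ln(C/424) = ΔF/4.84 = 2.6250/4.84 = 0.54236.
So C = 424 × e^0.54236 = 424 × 1.72006 = 729.31 ppm.

C ≈ 729 ppm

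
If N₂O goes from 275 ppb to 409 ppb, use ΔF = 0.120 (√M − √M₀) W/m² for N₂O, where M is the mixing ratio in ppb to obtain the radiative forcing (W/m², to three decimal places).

N₂O: 0.120 × (√409 − √275) = 0.120 × (20.2237 − 16.5831) = 0.120 × 3.6406 = 0.4369 W/m².

ΔF = 0.437 W/m²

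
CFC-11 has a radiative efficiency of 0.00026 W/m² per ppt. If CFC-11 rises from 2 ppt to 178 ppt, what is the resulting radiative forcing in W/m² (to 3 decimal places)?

CFC-11: ΔF = 0.00026 × (178 − 2) = 0.00026 × 176 = 0.0458 W/m².

ΔF = 0.046 W/m²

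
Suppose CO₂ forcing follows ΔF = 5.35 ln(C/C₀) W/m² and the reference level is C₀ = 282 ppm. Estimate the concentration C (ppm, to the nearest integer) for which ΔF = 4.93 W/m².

C ≈ 709 ppm

Set 5.35 ln(C/282) = 4.93, so ln(C/282) = 4.93/5.35 = 0.92150.
Then C/282 = e^0.92150 = 2.51306, giving C = 282 × 2.51306 = 708.68 ppm.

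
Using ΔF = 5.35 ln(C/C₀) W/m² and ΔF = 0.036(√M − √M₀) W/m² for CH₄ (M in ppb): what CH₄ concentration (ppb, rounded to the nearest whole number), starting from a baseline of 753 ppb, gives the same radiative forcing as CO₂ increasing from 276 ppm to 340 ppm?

CO₂ forcing: 5.35 × ln(340/276) = 5.35 × 0.208545 = 1.11572 W/m².
Set 0.036(√M − √753) = 1.11572: √M = 1.11572/0.036 + √753 = 30.9922 + 27.4408 = 58.4330.
M = (58.4330)² = 3414.42 ppb.

M ≈ 3414 ppb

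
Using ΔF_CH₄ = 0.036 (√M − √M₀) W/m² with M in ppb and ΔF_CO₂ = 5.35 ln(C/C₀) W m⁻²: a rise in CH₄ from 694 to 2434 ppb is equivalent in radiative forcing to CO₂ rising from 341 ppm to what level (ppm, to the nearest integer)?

C ≈ 398 ppm

CH₄ forcing: 0.036 × (√2434 − √694) = 0.036 × (49.3356 − 26.3439) = 0.036 × 22.9917 = 0.82770 W/m².
Set 5.35 ln(C/341) = 0.82770: ln(C/341) = 0.82770/5.35 = 0.15471, so C = 341 × e^0.15471 = 341 × 1.16732 = 398.06 ppm.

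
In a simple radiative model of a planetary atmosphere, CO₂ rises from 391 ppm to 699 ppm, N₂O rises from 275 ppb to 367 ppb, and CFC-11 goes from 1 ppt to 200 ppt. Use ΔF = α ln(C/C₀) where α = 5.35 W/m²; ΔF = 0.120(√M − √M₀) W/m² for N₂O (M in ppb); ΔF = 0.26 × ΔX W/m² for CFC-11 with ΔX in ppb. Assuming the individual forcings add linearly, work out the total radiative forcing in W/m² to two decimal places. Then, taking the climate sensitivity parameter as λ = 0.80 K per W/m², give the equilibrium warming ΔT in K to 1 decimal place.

CO₂: 5.35 × ln(699/391) = 5.35 × ln(1.78772) = 5.35 × 0.58094 = 3.1080 W/m².
N₂O: 0.120 × (√367 − √275) = 0.120 × (19.1572 − 16.5831) = 0.120 × 2.5741 = 0.3089 W/m².
CFC-11: Δ = 200 − 1 = 199 ppt = 0.199 ppb; ΔF = 0.26 × 0.199 = 0.0517 W/m².
Total ΔF = 3.1080 + 0.3089 + 0.0517 = 3.4686 W/m².
ΔT = λ ΔF = 0.80 × 3.47 = 2.7760 K.

ΔF = 3.47 W/m²; ΔT = 2.8 K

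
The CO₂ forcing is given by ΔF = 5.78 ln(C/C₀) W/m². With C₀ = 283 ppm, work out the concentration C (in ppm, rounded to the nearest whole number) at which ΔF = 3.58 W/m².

Set 5.78 ln(C/283) = 3.58, so ln(C/283) = 3.58/5.78 = 0.61938.
Then C/283 = e^0.61938 = 1.85778, giving C = 283 × 1.85778 = 525.75 ppm.

C ≈ 526 ppm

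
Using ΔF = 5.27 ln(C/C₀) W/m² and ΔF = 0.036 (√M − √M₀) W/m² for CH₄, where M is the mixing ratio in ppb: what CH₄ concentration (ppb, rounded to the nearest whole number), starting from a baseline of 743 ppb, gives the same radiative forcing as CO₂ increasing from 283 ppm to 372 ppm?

M ≈ 4528 ppb

CO₂ forcing: 5.27 × ln(372/283) = 5.27 × 0.273447 = 1.44107 W/m².
Set 0.036(√M − √743) = 1.44107: √M = 1.44107/0.036 + √743 = 40.0297 + 27.2580 = 67.2877.
M = (67.2877)² = 4527.63 ppb.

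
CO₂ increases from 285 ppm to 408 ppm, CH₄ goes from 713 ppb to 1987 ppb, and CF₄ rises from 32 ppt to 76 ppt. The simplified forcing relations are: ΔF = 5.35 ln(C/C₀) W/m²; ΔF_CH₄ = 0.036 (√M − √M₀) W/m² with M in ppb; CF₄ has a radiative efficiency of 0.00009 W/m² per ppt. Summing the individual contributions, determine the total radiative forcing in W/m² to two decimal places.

ΔF = 2.57 W/m²

CO₂: 5.35 × ln(408/285) = 5.35 × ln(1.43158) = 5.35 × 0.35878 = 1.9195 W/m².
CH₄: 0.036 × (√1987 − √713) = 0.036 × (44.5758 − 26.7021) = 0.036 × 17.8737 = 0.6435 W/m².
CF₄: ΔF = 0.00009 × (76 − 32) = 0.00009 × 44 = 0.0040 W/m².
Total ΔF = 1.9195 + 0.6435 + 0.0040 = 2.5670 W/m².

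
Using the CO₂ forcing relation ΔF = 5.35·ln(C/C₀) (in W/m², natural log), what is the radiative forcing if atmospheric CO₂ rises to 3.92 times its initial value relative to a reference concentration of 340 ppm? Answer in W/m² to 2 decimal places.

ΔF = 7.31 W/m²

Because the forcing depends only on the ratio C/C₀, the initial concentration does not enter.
ΔF = 5.35 × ln(3.92) = 5.35 × 1.36609 = 7.3086 W/m².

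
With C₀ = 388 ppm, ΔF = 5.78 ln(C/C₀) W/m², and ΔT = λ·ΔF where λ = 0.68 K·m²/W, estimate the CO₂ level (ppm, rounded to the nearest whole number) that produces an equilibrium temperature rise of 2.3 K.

C ≈ 697 ppm

Required forcing: ΔF = ΔT/λ = 2.3/0.68 = 3.3824 W/m².
Then ln(C/388) = ΔF/5.78 = 3.3824/5.78 = 0.58519.
So C = 388 × e^0.58519 = 388 × 1.79533 = 696.59 ppm.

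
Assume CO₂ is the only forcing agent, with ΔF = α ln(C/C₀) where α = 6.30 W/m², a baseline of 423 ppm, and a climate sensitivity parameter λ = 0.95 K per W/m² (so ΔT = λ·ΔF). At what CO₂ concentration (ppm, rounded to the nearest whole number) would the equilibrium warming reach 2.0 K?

Required forcing: ΔF = ΔT/λ = 2.0/0.95 = 2.1053 W/m².
Then ln(C/423) = ΔF/6.30 = 2.1053/6.30 = 0.33417.
So C = 423 × e^0.33417 = 423 × 1.39678 = 590.84 ppm.

C ≈ 591 ppm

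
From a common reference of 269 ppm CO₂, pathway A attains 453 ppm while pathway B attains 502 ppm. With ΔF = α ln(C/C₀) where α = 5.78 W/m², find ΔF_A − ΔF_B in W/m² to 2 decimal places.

ΔF_A = 5.78 ln(453/269) = 5.78 × 0.52118 = 3.0124 W/m².
ΔF_B = 5.78 ln(502/269) = 5.78 × 0.62389 = 3.6061 W/m².
Difference: 3.0124 − 3.6061 = -0.5937 W/m².

ΔF_A − ΔF_B = -0.59 W/m²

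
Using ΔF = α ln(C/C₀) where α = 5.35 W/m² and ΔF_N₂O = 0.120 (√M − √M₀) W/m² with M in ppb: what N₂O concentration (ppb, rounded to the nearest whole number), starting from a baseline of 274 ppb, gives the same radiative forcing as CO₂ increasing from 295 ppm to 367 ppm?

M ≈ 691 ppb

CO₂ forcing: 5.35 × ln(367/295) = 5.35 × 0.218386 = 1.16837 W/m².
Set 0.120(√M − √274) = 1.16837: √M = 1.16837/0.120 + √274 = 9.7364 + 16.5529 = 26.2893.
M = (26.2893)² = 691.13 ppb.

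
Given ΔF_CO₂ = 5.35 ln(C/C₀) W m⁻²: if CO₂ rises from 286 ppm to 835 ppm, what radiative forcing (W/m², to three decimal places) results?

ΔF = 5.732 W/m²

CO₂: 5.35 × ln(835/286) = 5.35 × ln(2.91958) = 5.35 × 1.07144 = 5.7322 W/m².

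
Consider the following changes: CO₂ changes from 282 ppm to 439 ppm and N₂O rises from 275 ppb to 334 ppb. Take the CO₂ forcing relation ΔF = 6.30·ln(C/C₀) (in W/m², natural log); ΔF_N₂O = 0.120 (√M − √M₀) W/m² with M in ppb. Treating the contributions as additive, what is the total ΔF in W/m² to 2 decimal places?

ΔF = 2.99 W/m²

CO₂: 6.30 × ln(439/282) = 6.30 × ln(1.55674) = 6.30 × 0.44259 = 2.7883 W/m².
N₂O: 0.120 × (√334 − √275) = 0.120 × (18.2757 − 16.5831) = 0.120 × 1.6926 = 0.2031 W/m².
Total ΔF = 2.7883 + 0.2031 = 2.9914 W/m².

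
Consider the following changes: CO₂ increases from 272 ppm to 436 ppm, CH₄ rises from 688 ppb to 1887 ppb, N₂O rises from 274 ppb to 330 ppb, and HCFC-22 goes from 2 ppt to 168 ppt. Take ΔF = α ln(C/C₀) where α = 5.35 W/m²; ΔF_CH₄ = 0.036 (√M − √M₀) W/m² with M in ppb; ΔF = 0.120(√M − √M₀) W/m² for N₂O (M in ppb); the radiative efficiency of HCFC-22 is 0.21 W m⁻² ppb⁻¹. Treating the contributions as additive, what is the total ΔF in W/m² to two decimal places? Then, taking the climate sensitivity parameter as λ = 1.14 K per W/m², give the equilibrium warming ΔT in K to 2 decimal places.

ΔF = 3.37 W/m²; ΔT = 3.84 K

CO₂: 5.35 × ln(436/272) = 5.35 × ln(1.60294) = 5.35 × 0.47184 = 2.5243 W/m².
CH₄: 0.036 × (√1887 − √688) = 0.036 × (43.4396 − 26.2298) = 0.036 × 17.2098 = 0.6196 W/m².
N₂O: 0.120 × (√330 − √274) = 0.120 × (18.1659 − 16.5529) = 0.120 × 1.6130 = 0.1936 W/m².
HCFC-22: Δ = 168 − 2 = 166 ppt = 0.166 ppb; ΔF = 0.21 × 0.166 = 0.0349 W/m².
Total ΔF = 2.5243 + 0.6196 + 0.1936 + 0.0349 = 3.3724 W/m².
ΔT = λ ΔF = 1.14 × 3.37 = 3.8418 K.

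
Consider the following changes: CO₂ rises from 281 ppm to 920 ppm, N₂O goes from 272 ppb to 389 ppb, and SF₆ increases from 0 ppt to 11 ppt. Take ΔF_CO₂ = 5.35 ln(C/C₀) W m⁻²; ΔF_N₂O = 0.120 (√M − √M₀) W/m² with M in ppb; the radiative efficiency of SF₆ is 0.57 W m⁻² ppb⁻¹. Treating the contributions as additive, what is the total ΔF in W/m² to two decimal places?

CO₂: 5.35 × ln(920/281) = 5.35 × ln(3.27402) = 5.35 × 1.18602 = 6.3452 W/m².
N₂O: 0.120 × (√389 − √272) = 0.120 × (19.7231 − 16.4924) = 0.120 × 3.2307 = 0.3877 W/m².
SF₆: Δ = 11 − 0 = 11 ppt = 0.011 ppb; ΔF = 0.57 × 0.011 = 0.0063 W/m².
Total ΔF = 6.3452 + 0.3877 + 0.0063 = 6.7392 W/m².

ΔF = 6.74 W/m²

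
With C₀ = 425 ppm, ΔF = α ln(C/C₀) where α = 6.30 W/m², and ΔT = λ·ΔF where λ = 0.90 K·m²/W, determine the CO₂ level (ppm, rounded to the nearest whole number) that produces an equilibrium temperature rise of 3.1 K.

Required forcing: ΔF = ΔT/λ = 3.1/0.90 = 3.4444 W/m².
Then ln(C/425) = ΔF/6.30 = 3.4444/6.30 = 0.54673.
So C = 425 × e^0.54673 = 425 × 1.72759 = 734.23 ppm.

C ≈ 734 ppm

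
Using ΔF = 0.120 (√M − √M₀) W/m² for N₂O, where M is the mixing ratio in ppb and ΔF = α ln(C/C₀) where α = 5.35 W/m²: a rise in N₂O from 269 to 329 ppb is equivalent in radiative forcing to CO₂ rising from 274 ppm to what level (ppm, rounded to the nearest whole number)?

C ≈ 285 ppm

N₂O forcing: 0.120 × (√329 − √269) = 0.120 × (18.1384 − 16.4012) = 0.120 × 1.7372 = 0.20846 W/m².
Set 5.35 ln(C/274) = 0.20846: ln(C/274) = 0.20846/5.35 = 0.03896, so C = 274 × e^0.03896 = 274 × 1.03973 = 284.89 ppm.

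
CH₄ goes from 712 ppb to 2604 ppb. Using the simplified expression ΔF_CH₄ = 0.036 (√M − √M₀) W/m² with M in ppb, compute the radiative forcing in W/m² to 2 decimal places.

CH₄: 0.036 × (√2604 − √712) = 0.036 × (51.0294 − 26.6833) = 0.036 × 24.3461 = 0.8765 W/m².

ΔF = 0.88 W/m²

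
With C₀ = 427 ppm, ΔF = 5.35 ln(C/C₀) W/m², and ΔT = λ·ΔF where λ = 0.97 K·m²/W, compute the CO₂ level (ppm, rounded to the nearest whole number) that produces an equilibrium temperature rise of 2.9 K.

Required forcing: ΔF = ΔT/λ = 2.9/0.97 = 2.9897 W/m².
Then ln(C/427) = ΔF/5.35 = 2.9897/5.35 = 0.55882.
So C = 427 × e^0.55882 = 427 × 1.74861 = 746.66 ppm.

C ≈ 747 ppm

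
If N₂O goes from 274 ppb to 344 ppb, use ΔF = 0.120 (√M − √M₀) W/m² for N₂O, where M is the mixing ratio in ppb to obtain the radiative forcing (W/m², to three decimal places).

ΔF = 0.239 W/m²

N₂O: 0.120 × (√344 − √274) = 0.120 × (18.5472 − 16.5529) = 0.120 × 1.9943 = 0.2393 W/m².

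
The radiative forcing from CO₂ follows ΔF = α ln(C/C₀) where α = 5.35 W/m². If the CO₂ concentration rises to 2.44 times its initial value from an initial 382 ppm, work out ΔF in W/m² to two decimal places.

ΔF = 5.35 × ln(2.44) = 5.35 × 0.89200 = 4.7722 W/m².

ΔF = 4.77 W/m²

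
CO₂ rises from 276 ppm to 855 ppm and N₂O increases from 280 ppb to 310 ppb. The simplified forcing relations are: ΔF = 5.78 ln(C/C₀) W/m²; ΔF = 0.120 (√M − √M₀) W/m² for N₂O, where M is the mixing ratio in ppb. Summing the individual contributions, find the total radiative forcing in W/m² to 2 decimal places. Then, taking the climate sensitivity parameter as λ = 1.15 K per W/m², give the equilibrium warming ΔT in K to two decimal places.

ΔF = 6.64 W/m²; ΔT = 7.64 K

CO₂: 5.78 × ln(855/276) = 5.78 × ln(3.09783) = 5.78 × 1.13070 = 6.5354 W/m².
N₂O: 0.120 × (√310 − √280) = 0.120 × (17.6068 − 16.7332) = 0.120 × 0.8736 = 0.1048 W/m².
Total ΔF = 6.5354 + 0.1048 = 6.6402 W/m².
ΔT = λ ΔF = 1.15 × 6.64 = 7.6360 K.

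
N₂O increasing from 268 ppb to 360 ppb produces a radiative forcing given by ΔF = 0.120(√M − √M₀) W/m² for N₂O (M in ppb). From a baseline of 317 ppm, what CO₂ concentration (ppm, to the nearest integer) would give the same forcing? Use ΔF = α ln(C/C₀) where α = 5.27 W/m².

N₂O forcing: 0.120 × (√360 − √268) = 0.120 × (18.9737 − 16.3707) = 0.120 × 2.6030 = 0.31236 W/m².
Set 5.27 ln(C/317) = 0.31236: ln(C/317) = 0.31236/5.27 = 0.05927, so C = 317 × e^0.05927 = 317 × 1.06106 = 336.36 ppm.

C ≈ 336 ppm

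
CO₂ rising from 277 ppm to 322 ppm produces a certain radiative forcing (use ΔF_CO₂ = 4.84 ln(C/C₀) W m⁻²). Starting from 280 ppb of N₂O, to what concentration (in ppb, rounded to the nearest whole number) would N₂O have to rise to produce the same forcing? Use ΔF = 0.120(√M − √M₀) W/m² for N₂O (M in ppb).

CO₂ forcing: 4.84 × ln(322/277) = 4.84 × 0.150534 = 0.72858 W/m².
Set 0.120(√M − √280) = 0.72858: √M = 0.72858/0.120 + √280 = 6.0715 + 16.7332 = 22.8047.
M = (22.8047)² = 520.05 ppb.

M ≈ 520 ppb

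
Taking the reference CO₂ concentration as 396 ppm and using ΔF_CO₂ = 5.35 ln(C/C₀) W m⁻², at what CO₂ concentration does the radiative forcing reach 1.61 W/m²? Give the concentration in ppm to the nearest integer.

Set 5.35 ln(C/396) = 1.61, so ln(C/396) = 1.61/5.35 = 0.30093.
Then C/396 = e^0.30093 = 1.35111, giving C = 396 × 1.35111 = 535.04 ppm.

C ≈ 535 ppm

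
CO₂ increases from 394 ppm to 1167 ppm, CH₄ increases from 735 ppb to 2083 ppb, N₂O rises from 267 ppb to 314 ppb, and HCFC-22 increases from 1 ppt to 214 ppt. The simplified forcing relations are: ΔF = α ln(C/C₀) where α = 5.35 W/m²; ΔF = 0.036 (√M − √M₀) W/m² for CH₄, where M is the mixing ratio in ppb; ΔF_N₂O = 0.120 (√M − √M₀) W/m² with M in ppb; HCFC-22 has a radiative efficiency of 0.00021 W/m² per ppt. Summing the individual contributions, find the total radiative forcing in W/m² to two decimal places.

ΔF = 6.69 W/m²

CO₂: 5.35 × ln(1167/394) = 5.35 × ln(2.96193) = 5.35 × 1.08584 = 5.8092 W/m².
CH₄: 0.036 × (√2083 − √735) = 0.036 × (45.6399 − 27.1109) = 0.036 × 18.5290 = 0.6670 W/m².
N₂O: 0.120 × (√314 − √267) = 0.120 × (17.7200 − 16.3401) = 0.120 × 1.3799 = 0.1656 W/m².
HCFC-22: ΔF = 0.00021 × (214 − 1) = 0.00021 × 213 = 0.0447 W/m².
Total ΔF = 5.8092 + 0.6670 + 0.1656 + 0.0447 = 6.6865 W/m².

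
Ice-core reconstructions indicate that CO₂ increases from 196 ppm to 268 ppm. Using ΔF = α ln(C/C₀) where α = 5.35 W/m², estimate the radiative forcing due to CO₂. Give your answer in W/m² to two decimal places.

CO₂: 5.35 × ln(268/196) = 5.35 × ln(1.36735) = 5.35 × 0.31287 = 1.6739 W/m².

ΔF = 1.67 W/m²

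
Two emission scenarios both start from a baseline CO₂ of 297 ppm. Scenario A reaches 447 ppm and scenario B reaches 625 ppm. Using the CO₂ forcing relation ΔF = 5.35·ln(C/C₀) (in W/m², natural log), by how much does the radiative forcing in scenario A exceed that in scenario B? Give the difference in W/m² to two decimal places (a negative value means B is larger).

ΔF_A = 5.35 ln(447/297) = 5.35 × 0.40883 = 2.1872 W/m².
ΔF_B = 5.35 ln(625/297) = 5.35 × 0.74402 = 3.9805 W/m².
Difference: 2.1872 − 3.9805 = -1.7933 W/m².

ΔF_A − ΔF_B = -1.79 W/m²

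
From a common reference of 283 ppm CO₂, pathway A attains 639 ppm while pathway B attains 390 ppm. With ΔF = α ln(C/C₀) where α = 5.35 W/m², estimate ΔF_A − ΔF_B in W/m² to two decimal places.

ΔF_A = 5.35 ln(639/283) = 5.35 × 0.81446 = 4.3574 W/m².
ΔF_B = 5.35 ln(390/283) = 5.35 × 0.32070 = 1.7157 W/m².
Difference: 4.3574 − 1.7157 = 2.6417 W/m².

ΔF_A − ΔF_B = 2.64 W/m²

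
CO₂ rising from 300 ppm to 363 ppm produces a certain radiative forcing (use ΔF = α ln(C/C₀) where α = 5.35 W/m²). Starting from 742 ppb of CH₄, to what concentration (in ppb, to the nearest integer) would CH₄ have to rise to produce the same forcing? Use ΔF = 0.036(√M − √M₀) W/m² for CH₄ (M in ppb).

CO₂ forcing: 5.35 × ln(363/300) = 5.35 × 0.190620 = 1.01982 W/m².
Set 0.036(√M − √742) = 1.01982: √M = 1.01982/0.036 + √742 = 28.3283 + 27.2397 = 55.5680.
M = (55.5680)² = 3087.80 ppb.

M ≈ 3088 ppb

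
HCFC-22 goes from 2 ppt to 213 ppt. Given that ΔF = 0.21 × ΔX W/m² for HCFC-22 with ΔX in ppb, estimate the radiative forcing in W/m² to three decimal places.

ΔF = 0.044 W/m²

HCFC-22: Δ = 213 − 2 = 211 ppt = 0.211 ppb; ΔF = 0.21 × 0.211 = 0.0443 W/m².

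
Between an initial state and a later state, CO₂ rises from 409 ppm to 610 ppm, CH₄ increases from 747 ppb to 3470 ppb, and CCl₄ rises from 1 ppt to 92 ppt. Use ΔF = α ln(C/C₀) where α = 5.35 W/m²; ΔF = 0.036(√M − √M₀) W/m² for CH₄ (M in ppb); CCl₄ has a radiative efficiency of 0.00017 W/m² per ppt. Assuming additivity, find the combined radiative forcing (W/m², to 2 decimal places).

CO₂: 5.35 × ln(610/409) = 5.35 × ln(1.49144) = 5.35 × 0.39974 = 2.1386 W/m².
CH₄: 0.036 × (√3470 − √747) = 0.036 × (58.9067 − 27.3313) = 0.036 × 31.5754 = 1.1367 W/m².
CCl₄: ΔF = 0.00017 × (92 − 1) = 0.00017 × 91 = 0.0155 W/m².
Total ΔF = 2.1386 + 1.1367 + 0.0155 = 3.2908 W/m².

ΔF = 3.29 W/m²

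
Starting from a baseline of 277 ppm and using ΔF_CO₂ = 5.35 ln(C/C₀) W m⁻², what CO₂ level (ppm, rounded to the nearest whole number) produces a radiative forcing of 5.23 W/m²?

C ≈ 736 ppm

Set 5.35 ln(C/277) = 5.23, so ln(C/277) = 5.23/5.35 = 0.97757.
Then C/277 = e^0.97757 = 2.65799, giving C = 277 × 2.65799 = 736.26 ppm.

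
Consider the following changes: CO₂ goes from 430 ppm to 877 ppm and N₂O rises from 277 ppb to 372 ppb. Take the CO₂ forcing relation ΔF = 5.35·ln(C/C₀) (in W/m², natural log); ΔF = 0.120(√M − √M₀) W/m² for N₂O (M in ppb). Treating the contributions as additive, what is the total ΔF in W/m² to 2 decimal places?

ΔF = 4.13 W/m²

CO₂: 5.35 × ln(877/430) = 5.35 × ln(2.03953) = 5.35 × 0.71272 = 3.8131 W/m².
N₂O: 0.120 × (√372 − √277) = 0.120 × (19.2873 − 16.6433) = 0.120 × 2.6440 = 0.3173 W/m².
Total ΔF = 3.8131 + 0.3173 = 4.1304 W/m².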